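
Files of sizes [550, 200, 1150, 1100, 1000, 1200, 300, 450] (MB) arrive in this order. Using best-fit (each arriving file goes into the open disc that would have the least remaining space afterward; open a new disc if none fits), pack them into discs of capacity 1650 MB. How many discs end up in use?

  550 → disc 1 (new)  [load 550/1650]
  200 → disc 1  [load 750/1650]
  1150 → disc 2 (new)  [load 1150/1650]
  1100 → disc 3 (new)  [load 1100/1650]
  1000 → disc 4 (new)  [load 1000/1650]
  1200 → disc 5 (new)  [load 1200/1650]
  300 → disc 5  [load 1500/1650]
  450 → disc 2  [load 1600/1650]
5 discs opened.

5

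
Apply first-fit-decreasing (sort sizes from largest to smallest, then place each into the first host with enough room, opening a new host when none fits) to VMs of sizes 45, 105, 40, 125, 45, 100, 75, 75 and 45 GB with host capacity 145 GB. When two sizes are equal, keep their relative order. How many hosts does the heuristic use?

5

Sorted descending: 125, 105, 100, 75, 75, 45, 45, 45, 40.
  125 → host 1 (new)  [load 125/145]
  105 → host 2 (new)  [load 105/145]
  100 → host 3 (new)  [load 100/145]
  75 → host 4 (new)  [load 75/145]
  75 → host 5 (new)  [load 75/145]
  45 → host 3  [load 145/145]
  45 → host 4  [load 120/145]
  45 → host 5  [load 120/145]
  40 → host 2  [load 145/145]
5 hosts opened.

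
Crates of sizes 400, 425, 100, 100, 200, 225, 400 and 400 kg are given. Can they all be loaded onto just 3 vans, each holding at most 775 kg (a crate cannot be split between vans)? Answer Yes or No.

Total = 2250 kg; ⌈2250/775⌉ = 3.
4 crates each exceed half the capacity and cannot share a van, forcing at least 4 vans.
At least 4 vans are required, but only 3 are allowed.

No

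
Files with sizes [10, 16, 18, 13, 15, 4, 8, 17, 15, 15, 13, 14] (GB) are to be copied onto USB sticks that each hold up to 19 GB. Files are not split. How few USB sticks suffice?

Total = 18 + 17 + 16 + 15 + 15 + 15 + 14 + 13 + 13 + 10 + 8 + 4 = 158 GB.
Lower bound: ⌈158/19⌉ = 9 USB sticks.
Also, 10 files each exceed 19/2 GB, and no two of those can share a USB stick, so at least 10 USB sticks are needed.
A packing using 10 USB sticks:
  USB stick 1: 18 = 18
  USB stick 2: 17 = 17
  USB stick 3: 16 = 16
  USB stick 4: 15 + 4 = 19
  USB stick 5: 15 = 15
  USB stick 6: 15 = 15
  USB stick 7: 14 = 14
  USB stick 8: 13 = 13
  USB stick 9: 13 = 13
  USB stick 10: 10 + 8 = 18
This matches the lower bound, so 10 is optimal.

10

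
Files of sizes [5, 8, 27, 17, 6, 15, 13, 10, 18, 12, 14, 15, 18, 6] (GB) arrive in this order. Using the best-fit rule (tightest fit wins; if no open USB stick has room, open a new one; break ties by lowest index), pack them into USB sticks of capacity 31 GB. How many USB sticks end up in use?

7

  5 → USB stick 1 (new)  [load 5/31]
  8 → USB stick 1  [load 13/31]
  27 → USB stick 2 (new)  [load 27/31]
  17 → USB stick 1  [load 30/31]
  6 → USB stick 3 (new)  [load 6/31]
  15 → USB stick 3  [load 21/31]
  13 → USB stick 4 (new)  [load 13/31]
  10 → USB stick 3  [load 31/31]
  18 → USB stick 4  [load 31/31]
  12 → USB stick 5 (new)  [load 12/31]
  14 → USB stick 5  [load 26/31]
  15 → USB stick 6 (new)  [load 15/31]
  18 → USB stick 7 (new)  [load 18/31]
  6 → USB stick 7  [load 24/31]
7 USB sticks opened.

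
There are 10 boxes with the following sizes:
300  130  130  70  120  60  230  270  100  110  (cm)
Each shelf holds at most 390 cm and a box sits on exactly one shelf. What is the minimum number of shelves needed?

4

Total = 300 + 270 + 230 + 130 + 130 + 120 + 110 + 100 + 70 + 60 = 1520 cm.
Lower bound: ⌈1520/390⌉ = 4 shelves.
A packing using 4 shelves:
  shelf 1: 300 + 70 = 370
  shelf 2: 270 + 120 = 390
  shelf 3: 230 + 100 + 60 = 390
  shelf 4: 130 + 130 + 110 = 370
This matches the lower bound, so 4 is optimal.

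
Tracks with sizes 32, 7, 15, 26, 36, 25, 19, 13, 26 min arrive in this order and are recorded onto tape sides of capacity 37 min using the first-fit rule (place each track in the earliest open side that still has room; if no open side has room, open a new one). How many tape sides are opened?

7

  32 → side 1 (new)  [load 32/37]
  7 → side 2 (new)  [load 7/37]
  15 → side 2  [load 22/37]
  26 → side 3 (new)  [load 26/37]
  36 → side 4 (new)  [load 36/37]
  25 → side 5 (new)  [load 25/37]
  19 → side 6 (new)  [load 19/37]
  13 → side 2  [load 35/37]
  26 → side 7 (new)  [load 26/37]
7 tape sides opened.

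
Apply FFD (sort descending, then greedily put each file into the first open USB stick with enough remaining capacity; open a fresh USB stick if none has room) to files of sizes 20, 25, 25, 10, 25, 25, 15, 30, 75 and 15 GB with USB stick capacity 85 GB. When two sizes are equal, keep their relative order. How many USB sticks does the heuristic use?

Sorted descending: 75, 30, 25, 25, 25, 25, 20, 15, 15, 10.
  75 → USB stick 1 (new)  [load 75/85]
  30 → USB stick 2 (new)  [load 30/85]
  25 → USB stick 2  [load 55/85]
  25 → USB stick 2  [load 80/85]
  25 → USB stick 3 (new)  [load 25/85]
  25 → USB stick 3  [load 50/85]
  20 → USB stick 3  [load 70/85]
  15 → USB stick 3  [load 85/85]
  15 → USB stick 4 (new)  [load 15/85]
  10 → USB stick 1  [load 85/85]
4 USB sticks opened.

4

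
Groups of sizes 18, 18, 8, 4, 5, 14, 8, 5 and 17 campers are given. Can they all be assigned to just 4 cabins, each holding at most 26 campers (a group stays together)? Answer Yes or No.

Yes

A valid assignment using 4 cabins:
  cabin 1: 18 + 8 = 26
  cabin 2: 18 + 8 = 26
  cabin 3: 17 + 5 + 4 = 26
  cabin 4: 14 + 5 = 19
Every load is within 26 campers, so 4 cabins suffice.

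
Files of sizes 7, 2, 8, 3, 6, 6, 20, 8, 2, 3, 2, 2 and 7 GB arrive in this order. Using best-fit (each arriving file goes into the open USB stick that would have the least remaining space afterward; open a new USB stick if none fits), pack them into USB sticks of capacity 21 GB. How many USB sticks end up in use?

  7 → USB stick 1 (new)  [load 7/21]
  2 → USB stick 1  [load 9/21]
  8 → USB stick 1  [load 17/21]
  3 → USB stick 1  [load 20/21]
  6 → USB stick 2 (new)  [load 6/21]
  6 → USB stick 2  [load 12/21]
  20 → USB stick 3 (new)  [load 20/21]
  8 → USB stick 2  [load 20/21]
  2 → USB stick 4 (new)  [load 2/21]
  3 → USB stick 4  [load 5/21]
  2 → USB stick 4  [load 7/21]
  2 → USB stick 4  [load 9/21]
  7 → USB stick 4  [load 16/21]
4 USB sticks opened.

4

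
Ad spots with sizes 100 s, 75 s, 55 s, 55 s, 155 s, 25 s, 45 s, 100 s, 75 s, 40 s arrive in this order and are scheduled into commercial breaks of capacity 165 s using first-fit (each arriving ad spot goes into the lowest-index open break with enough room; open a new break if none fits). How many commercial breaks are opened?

  100 → break 1 (new)  [load 100/165]
  75 → break 2 (new)  [load 75/165]
  55 → break 1  [load 155/165]
  55 → break 2  [load 130/165]
  155 → break 3 (new)  [load 155/165]
  25 → break 2  [load 155/165]
  45 → break 4 (new)  [load 45/165]
  100 → break 4  [load 145/165]
  75 → break 5 (new)  [load 75/165]
  40 → break 5  [load 115/165]
5 commercial breaks opened.

5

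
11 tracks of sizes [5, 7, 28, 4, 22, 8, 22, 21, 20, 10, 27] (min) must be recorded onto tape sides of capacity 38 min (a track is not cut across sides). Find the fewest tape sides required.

6

Total = 28 + 27 + 22 + 22 + 21 + 20 + 10 + 8 + 7 + 5 + 4 = 174 min.
Lower bound: ⌈174/38⌉ = 5 tape sides.
Also, 6 tracks each exceed 19 min, and no two of those can share a side, so at least 6 tape sides are needed.
A packing using 6 tape sides:
  side 1: 28 + 10 = 38
  side 2: 27 + 8 = 35
  side 3: 22 + 7 + 5 + 4 = 38
  side 4: 22 = 22
  side 5: 21 = 21
  side 6: 20 = 20
This matches the lower bound, so 6 is optimal.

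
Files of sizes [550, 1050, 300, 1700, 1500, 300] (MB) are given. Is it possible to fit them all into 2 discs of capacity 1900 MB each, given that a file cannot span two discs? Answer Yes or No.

No

Total = 5400 MB; ⌈5400/1900⌉ = 3.
At least 3 discs are required, but only 2 are allowed.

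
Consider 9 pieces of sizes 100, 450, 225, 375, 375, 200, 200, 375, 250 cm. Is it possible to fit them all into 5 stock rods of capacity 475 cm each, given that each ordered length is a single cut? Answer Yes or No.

No

Total = 2550 cm; ⌈2550/475⌉ = 6.
At least 6 stock rods are required, but only 5 are allowed.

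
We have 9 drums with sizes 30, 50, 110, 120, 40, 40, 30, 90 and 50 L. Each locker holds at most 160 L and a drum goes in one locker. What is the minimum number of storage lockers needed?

Total = 120 + 110 + 90 + 50 + 50 + 40 + 40 + 30 + 30 = 560 L.
Lower bound: ⌈560/160⌉ = 4 storage lockers.
A packing using 4 storage lockers:
  locker 1: 120 + 40 = 160
  locker 2: 110 + 50 = 160
  locker 3: 90 + 50 = 140
  locker 4: 40 + 30 + 30 = 100
This matches the lower bound, so 4 is optimal.

4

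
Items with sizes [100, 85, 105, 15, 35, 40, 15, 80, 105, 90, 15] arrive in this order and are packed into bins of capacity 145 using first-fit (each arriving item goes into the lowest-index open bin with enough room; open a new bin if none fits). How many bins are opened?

6

  100 → bin 1 (new)  [load 100/145]
  85 → bin 2 (new)  [load 85/145]
  105 → bin 3 (new)  [load 105/145]
  15 → bin 1  [load 115/145]
  35 → bin 2  [load 120/145]
  40 → bin 3  [load 145/145]
  15 → bin 1  [load 130/145]
  80 → bin 4 (new)  [load 80/145]
  105 → bin 5 (new)  [load 105/145]
  90 → bin 6 (new)  [load 90/145]
  15 → bin 1  [load 145/145]
6 bins opened.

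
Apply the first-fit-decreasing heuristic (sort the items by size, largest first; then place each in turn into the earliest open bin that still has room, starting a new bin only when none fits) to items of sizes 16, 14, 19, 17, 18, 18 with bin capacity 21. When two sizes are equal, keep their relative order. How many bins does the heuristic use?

Sorted descending: 19, 18, 18, 17, 16, 14.
  19 → bin 1 (new)  [load 19/21]
  18 → bin 2 (new)  [load 18/21]
  18 → bin 3 (new)  [load 18/21]
  17 → bin 4 (new)  [load 17/21]
  16 → bin 5 (new)  [load 16/21]
  14 → bin 6 (new)  [load 14/21]
6 bins opened.

6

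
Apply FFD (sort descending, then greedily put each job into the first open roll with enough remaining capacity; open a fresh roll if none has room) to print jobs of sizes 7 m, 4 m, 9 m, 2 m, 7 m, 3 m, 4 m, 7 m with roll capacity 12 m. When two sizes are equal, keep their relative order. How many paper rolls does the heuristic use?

Sorted descending: 9, 7, 7, 7, 4, 4, 3, 2.
  9 → roll 1 (new)  [load 9/12]
  7 → roll 2 (new)  [load 7/12]
  7 → roll 3 (new)  [load 7/12]
  7 → roll 4 (new)  [load 7/12]
  4 → roll 2  [load 11/12]
  4 → roll 3  [load 11/12]
  3 → roll 1  [load 12/12]
  2 → roll 4  [load 9/12]
4 paper rolls opened.

4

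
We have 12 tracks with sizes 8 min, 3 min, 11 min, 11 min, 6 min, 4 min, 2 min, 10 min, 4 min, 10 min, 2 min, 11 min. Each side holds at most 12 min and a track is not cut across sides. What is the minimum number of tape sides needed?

Total = 11 + 11 + 11 + 10 + 10 + 8 + 6 + 4 + 4 + 3 + 2 + 2 = 82 min.
Lower bound: ⌈82/12⌉ = 7 tape sides.
A packing using 8 tape sides:
  side 1: 11 = 11
  side 2: 11 = 11
  side 3: 11 = 11
  side 4: 10 + 2 = 12
  side 5: 10 + 2 = 12
  side 6: 8 + 4 = 12
  side 7: 6 + 4 = 10
  side 8: 3 = 3
No arrangement into 7 tape sides stays within capacity, so 8 is optimal.

8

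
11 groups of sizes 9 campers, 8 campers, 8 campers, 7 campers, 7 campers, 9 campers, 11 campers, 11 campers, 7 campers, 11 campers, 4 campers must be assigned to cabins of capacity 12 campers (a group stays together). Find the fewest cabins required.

10

Total = 11 + 11 + 11 + 9 + 9 + 8 + 8 + 7 + 7 + 7 + 4 = 92 campers.
Lower bound: ⌈92/12⌉ = 8 cabins.
Also, 10 groups each exceed 6 campers, and no two of those can share a cabin, so at least 10 cabins are needed.
A packing using 10 cabins:
  cabin 1: 11 = 11
  cabin 2: 11 = 11
  cabin 3: 11 = 11
  cabin 4: 9 = 9
  cabin 5: 9 = 9
  cabin 6: 8 + 4 = 12
  cabin 7: 8 = 8
  cabin 8: 7 = 7
  cabin 9: 7 = 7
  cabin 10: 7 = 7
This matches the lower bound, so 10 is optimal.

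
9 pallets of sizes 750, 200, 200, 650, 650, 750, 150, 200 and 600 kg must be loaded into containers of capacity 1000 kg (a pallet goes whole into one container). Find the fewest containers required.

5

Total = 750 + 750 + 650 + 650 + 600 + 200 + 200 + 200 + 150 = 4150 kg.
Lower bound: ⌈4150/1000⌉ = 5 containers.
A packing using 5 containers:
  container 1: 750 + 200 = 950
  container 2: 750 + 200 = 950
  container 3: 650 + 200 + 150 = 1000
  container 4: 650 = 650
  container 5: 600 = 600
This matches the lower bound, so 5 is optimal.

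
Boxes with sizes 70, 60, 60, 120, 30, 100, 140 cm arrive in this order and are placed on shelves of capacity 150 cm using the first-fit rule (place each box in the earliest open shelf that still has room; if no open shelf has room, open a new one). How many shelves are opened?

  70 → shelf 1 (new)  [load 70/150]
  60 → shelf 1  [load 130/150]
  60 → shelf 2 (new)  [load 60/150]
  120 → shelf 3 (new)  [load 120/150]
  30 → shelf 2  [load 90/150]
  100 → shelf 4 (new)  [load 100/150]
  140 → shelf 5 (new)  [load 140/150]
5 shelves opened.

5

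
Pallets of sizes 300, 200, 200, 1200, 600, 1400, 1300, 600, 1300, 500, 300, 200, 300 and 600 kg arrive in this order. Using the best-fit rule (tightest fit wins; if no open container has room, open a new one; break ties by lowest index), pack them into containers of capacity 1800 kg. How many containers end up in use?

6

  300 → container 1 (new)  [load 300/1800]
  200 → container 1  [load 500/1800]
  200 → container 1  [load 700/1800]
  1200 → container 2 (new)  [load 1200/1800]
  600 → container 2  [load 1800/1800]
  1400 → container 3 (new)  [load 1400/1800]
  1300 → container 4 (new)  [load 1300/1800]
  600 → container 1  [load 1300/1800]
  1300 → container 5 (new)  [load 1300/1800]
  500 → container 1  [load 1800/1800]
  300 → container 3  [load 1700/1800]
  200 → container 4  [load 1500/1800]
  300 → container 4  [load 1800/1800]
  600 → container 6 (new)  [load 600/1800]
6 containers opened.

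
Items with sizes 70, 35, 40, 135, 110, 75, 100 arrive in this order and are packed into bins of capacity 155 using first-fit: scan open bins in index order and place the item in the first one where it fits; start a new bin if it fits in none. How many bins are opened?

  70 → bin 1 (new)  [load 70/155]
  35 → bin 1  [load 105/155]
  40 → bin 1  [load 145/155]
  135 → bin 2 (new)  [load 135/155]
  110 → bin 3 (new)  [load 110/155]
  75 → bin 4 (new)  [load 75/155]
  100 → bin 5 (new)  [load 100/155]
5 bins opened.

5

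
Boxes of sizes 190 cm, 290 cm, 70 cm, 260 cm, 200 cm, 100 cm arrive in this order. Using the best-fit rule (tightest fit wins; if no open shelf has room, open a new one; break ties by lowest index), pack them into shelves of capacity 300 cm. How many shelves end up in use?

  190 → shelf 1 (new)  [load 190/300]
  290 → shelf 2 (new)  [load 290/300]
  70 → shelf 1  [load 260/300]
  260 → shelf 3 (new)  [load 260/300]
  200 → shelf 4 (new)  [load 200/300]
  100 → shelf 4  [load 300/300]
4 shelves opened.

4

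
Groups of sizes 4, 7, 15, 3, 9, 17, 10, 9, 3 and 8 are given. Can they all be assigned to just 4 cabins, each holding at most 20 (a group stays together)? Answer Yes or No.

Total = 85; ⌈85/20⌉ = 5.
At least 5 cabins are required, but only 4 are allowed.

No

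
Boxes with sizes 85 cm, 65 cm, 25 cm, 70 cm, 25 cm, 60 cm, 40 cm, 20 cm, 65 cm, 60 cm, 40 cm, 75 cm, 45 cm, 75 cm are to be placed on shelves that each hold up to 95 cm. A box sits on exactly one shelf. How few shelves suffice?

10

Total = 85 + 75 + 75 + 70 + 65 + 65 + 60 + 60 + 45 + 40 + 40 + 25 + 25 + 20 = 750 cm.
Lower bound: ⌈750/95⌉ = 8 shelves.
A packing using 10 shelves:
  shelf 1: 85 = 85
  shelf 2: 75 + 20 = 95
  shelf 3: 75 = 75
  shelf 4: 70 + 25 = 95
  shelf 5: 65 + 25 = 90
  shelf 6: 65 = 65
  shelf 7: 60 = 60
  shelf 8: 60 = 60
  shelf 9: 45 + 40 = 85
  shelf 10: 40 = 40
No arrangement into 9 shelves stays within capacity, so 10 is optimal.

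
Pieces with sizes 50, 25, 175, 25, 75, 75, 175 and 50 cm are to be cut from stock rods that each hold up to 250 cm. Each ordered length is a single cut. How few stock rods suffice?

Total = 175 + 175 + 75 + 75 + 50 + 50 + 25 + 25 = 650 cm.
Lower bound: ⌈650/250⌉ = 3 stock rods.
A packing using 3 stock rods:
  stock rod 1: 175 + 75 = 250
  stock rod 2: 175 + 75 = 250
  stock rod 3: 50 + 50 + 25 + 25 = 150
This matches the lower bound, so 3 is optimal.

3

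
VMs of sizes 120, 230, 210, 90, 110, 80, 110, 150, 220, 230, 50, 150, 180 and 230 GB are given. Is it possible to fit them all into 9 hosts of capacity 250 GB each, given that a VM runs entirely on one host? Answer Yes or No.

Total = 2160 GB; ⌈2160/250⌉ = 9.
The bound of 9 does not rule out 9, but exhaustive search shows no assignment into 9 hosts of capacity 250 GB exists — the minimum is 10.

No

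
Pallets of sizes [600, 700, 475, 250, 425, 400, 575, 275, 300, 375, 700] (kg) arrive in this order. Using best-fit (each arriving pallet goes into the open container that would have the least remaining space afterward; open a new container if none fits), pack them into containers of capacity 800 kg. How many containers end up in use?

  600 → container 1 (new)  [load 600/800]
  700 → container 2 (new)  [load 700/800]
  475 → container 3 (new)  [load 475/800]
  250 → container 3  [load 725/800]
  425 → container 4 (new)  [load 425/800]
  400 → container 5 (new)  [load 400/800]
  575 → container 6 (new)  [load 575/800]
  275 → container 4  [load 700/800]
  300 → container 5  [load 700/800]
  375 → container 7 (new)  [load 375/800]
  700 → container 8 (new)  [load 700/800]
8 containers opened.

8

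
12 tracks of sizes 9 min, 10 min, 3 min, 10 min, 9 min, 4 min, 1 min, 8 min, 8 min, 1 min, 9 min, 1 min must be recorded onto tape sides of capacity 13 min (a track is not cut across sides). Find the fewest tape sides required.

7

Total = 10 + 10 + 9 + 9 + 9 + 8 + 8 + 4 + 3 + 1 + 1 + 1 = 73 min.
Lower bound: ⌈73/13⌉ = 6 tape sides.
Also, 7 tracks each exceed 13/2 min, and no two of those can share a side, so at least 7 tape sides are needed.
A packing using 7 tape sides:
  side 1: 10 + 3 = 13
  side 2: 10 + 1 + 1 + 1 = 13
  side 3: 9 + 4 = 13
  side 4: 9 = 9
  side 5: 9 = 9
  side 6: 8 = 8
  side 7: 8 = 8
This matches the lower bound, so 7 is optimal.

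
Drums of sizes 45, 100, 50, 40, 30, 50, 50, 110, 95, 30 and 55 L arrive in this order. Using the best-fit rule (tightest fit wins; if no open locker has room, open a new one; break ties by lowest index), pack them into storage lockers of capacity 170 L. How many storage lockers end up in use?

5

  45 → locker 1 (new)  [load 45/170]
  100 → locker 1  [load 145/170]
  50 → locker 2 (new)  [load 50/170]
  40 → locker 2  [load 90/170]
  30 → locker 2  [load 120/170]
  50 → locker 2  [load 170/170]
  50 → locker 3 (new)  [load 50/170]
  110 → locker 3  [load 160/170]
  95 → locker 4 (new)  [load 95/170]
  30 → locker 4  [load 125/170]
  55 → locker 5 (new)  [load 55/170]
5 storage lockers opened.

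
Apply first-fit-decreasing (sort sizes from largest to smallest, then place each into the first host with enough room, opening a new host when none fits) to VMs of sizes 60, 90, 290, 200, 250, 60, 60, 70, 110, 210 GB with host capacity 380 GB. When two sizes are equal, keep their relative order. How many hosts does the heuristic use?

4

Sorted descending: 290, 250, 210, 200, 110, 90, 70, 60, 60, 60.
  290 → host 1 (new)  [load 290/380]
  250 → host 2 (new)  [load 250/380]
  210 → host 3 (new)  [load 210/380]
  200 → host 4 (new)  [load 200/380]
  110 → host 2  [load 360/380]
  90 → host 1  [load 380/380]
  70 → host 3  [load 280/380]
  60 → host 3  [load 340/380]
  60 → host 4  [load 260/380]
  60 → host 4  [load 320/380]
4 hosts opened.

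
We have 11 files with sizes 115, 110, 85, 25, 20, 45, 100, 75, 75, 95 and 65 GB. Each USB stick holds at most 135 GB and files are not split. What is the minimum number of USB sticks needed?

8

Total = 115 + 110 + 100 + 95 + 85 + 75 + 75 + 65 + 45 + 25 + 20 = 810 GB.
Lower bound: ⌈810/135⌉ = 6 USB sticks.
Also, 7 files each exceed 135/2 GB, and no two of those can share a USB stick, so at least 7 USB sticks are needed.
A packing using 8 USB sticks:
  USB stick 1: 115 + 20 = 135
  USB stick 2: 110 + 25 = 135
  USB stick 3: 100 = 100
  USB stick 4: 95 = 95
  USB stick 5: 85 + 45 = 130
  USB stick 6: 75 = 75
  USB stick 7: 75 = 75
  USB stick 8: 65 = 65
No arrangement into 7 USB sticks stays within capacity, so 8 is optimal.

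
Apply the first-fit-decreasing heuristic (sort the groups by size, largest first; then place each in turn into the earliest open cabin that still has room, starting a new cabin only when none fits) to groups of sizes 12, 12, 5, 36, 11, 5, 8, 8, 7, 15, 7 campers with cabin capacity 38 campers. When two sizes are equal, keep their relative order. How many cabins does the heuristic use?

4

Sorted descending: 36, 15, 12, 12, 11, 8, 8, 7, 7, 5, 5.
  36 → cabin 1 (new)  [load 36/38]
  15 → cabin 2 (new)  [load 15/38]
  12 → cabin 2  [load 27/38]
  12 → cabin 3 (new)  [load 12/38]
  11 → cabin 2  [load 38/38]
  8 → cabin 3  [load 20/38]
  8 → cabin 3  [load 28/38]
  7 → cabin 3  [load 35/38]
  7 → cabin 4 (new)  [load 7/38]
  5 → cabin 4  [load 12/38]
  5 → cabin 4  [load 17/38]
4 cabins opened.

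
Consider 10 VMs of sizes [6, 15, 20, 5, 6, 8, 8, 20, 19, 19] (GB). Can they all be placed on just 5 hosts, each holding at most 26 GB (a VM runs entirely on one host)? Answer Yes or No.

Total = 126 GB; ⌈126/26⌉ = 5.
The bound of 5 does not rule out 5, but exhaustive search shows no assignment into 5 hosts of capacity 26 GB exists — the minimum is 6.

No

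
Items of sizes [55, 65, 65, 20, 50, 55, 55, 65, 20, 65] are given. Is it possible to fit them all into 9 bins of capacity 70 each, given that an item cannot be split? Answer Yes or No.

A valid assignment using 9 bins:
  bin 1: 65 = 65
  bin 2: 65 = 65
  bin 3: 65 = 65
  bin 4: 65 = 65
  bin 5: 55 = 55
  bin 6: 55 = 55
  bin 7: 55 = 55
  bin 8: 50 + 20 = 70
  bin 9: 20 = 20
Every load is within 70, so 9 bins suffice.

Yes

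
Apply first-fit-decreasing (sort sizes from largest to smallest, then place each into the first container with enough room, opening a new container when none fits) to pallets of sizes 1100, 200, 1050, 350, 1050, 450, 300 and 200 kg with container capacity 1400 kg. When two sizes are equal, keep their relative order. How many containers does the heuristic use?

Sorted descending: 1100, 1050, 1050, 450, 350, 300, 200, 200.
  1100 → container 1 (new)  [load 1100/1400]
  1050 → container 2 (new)  [load 1050/1400]
  1050 → container 3 (new)  [load 1050/1400]
  450 → container 4 (new)  [load 450/1400]
  350 → container 2  [load 1400/1400]
  300 → container 1  [load 1400/1400]
  200 → container 3  [load 1250/1400]
  200 → container 4  [load 650/1400]
4 containers opened.

4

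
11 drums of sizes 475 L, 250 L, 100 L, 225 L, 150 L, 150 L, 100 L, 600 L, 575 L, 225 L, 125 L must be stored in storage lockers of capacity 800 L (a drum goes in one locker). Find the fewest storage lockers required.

Total = 600 + 575 + 475 + 250 + 225 + 225 + 150 + 150 + 125 + 100 + 100 = 2975 L.
Lower bound: ⌈2975/800⌉ = 4 storage lockers.
A packing using 4 storage lockers:
  locker 1: 600 + 150 = 750
  locker 2: 575 + 225 = 800
  locker 3: 475 + 250 = 725
  locker 4: 225 + 150 + 125 + 100 + 100 = 700
This matches the lower bound, so 4 is optimal.

4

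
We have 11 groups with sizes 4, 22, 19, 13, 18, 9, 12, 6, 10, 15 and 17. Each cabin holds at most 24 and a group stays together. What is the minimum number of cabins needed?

7

Total = 22 + 19 + 18 + 17 + 15 + 13 + 12 + 10 + 9 + 6 + 4 = 145.
Lower bound: ⌈145/24⌉ = 7 cabins.
A packing using 7 cabins:
  cabin 1: 22 = 22
  cabin 2: 19 + 4 = 23
  cabin 3: 18 + 6 = 24
  cabin 4: 17 = 17
  cabin 5: 15 + 9 = 24
  cabin 6: 13 + 10 = 23
  cabin 7: 12 = 12
This matches the lower bound, so 7 is optimal.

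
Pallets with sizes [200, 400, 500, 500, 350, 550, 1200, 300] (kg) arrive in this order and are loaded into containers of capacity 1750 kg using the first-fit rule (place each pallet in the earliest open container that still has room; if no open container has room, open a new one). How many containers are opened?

  200 → container 1 (new)  [load 200/1750]
  400 → container 1  [load 600/1750]
  500 → container 1  [load 1100/1750]
  500 → container 1  [load 1600/1750]
  350 → container 2 (new)  [load 350/1750]
  550 → container 2  [load 900/1750]
  1200 → container 3 (new)  [load 1200/1750]
  300 → container 2  [load 1200/1750]
3 containers opened.

3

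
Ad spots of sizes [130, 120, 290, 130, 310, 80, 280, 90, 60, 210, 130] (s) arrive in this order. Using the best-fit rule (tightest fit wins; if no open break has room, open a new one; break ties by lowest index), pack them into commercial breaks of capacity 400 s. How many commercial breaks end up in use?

5

  130 → break 1 (new)  [load 130/400]
  120 → break 1  [load 250/400]
  290 → break 2 (new)  [load 290/400]
  130 → break 1  [load 380/400]
  310 → break 3 (new)  [load 310/400]
  80 → break 3  [load 390/400]
  280 → break 4 (new)  [load 280/400]
  90 → break 2  [load 380/400]
  60 → break 4  [load 340/400]
  210 → break 5 (new)  [load 210/400]
  130 → break 5  [load 340/400]
5 commercial breaks opened.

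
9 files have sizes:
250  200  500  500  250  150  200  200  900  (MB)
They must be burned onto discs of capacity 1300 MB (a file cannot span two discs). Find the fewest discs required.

3

Total = 900 + 500 + 500 + 250 + 250 + 200 + 200 + 200 + 150 = 3150 MB.
Lower bound: ⌈3150/1300⌉ = 3 discs.
A packing using 3 discs:
  disc 1: 900 + 250 + 150 = 1300
  disc 2: 500 + 500 + 250 = 1250
  disc 3: 200 + 200 + 200 = 600
This matches the lower bound, so 3 is optimal.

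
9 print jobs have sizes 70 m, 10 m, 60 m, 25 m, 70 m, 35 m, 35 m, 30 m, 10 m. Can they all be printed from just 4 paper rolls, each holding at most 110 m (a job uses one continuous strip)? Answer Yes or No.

A valid assignment using 4 paper rolls:
  roll 1: 70 + 35 = 105
  roll 2: 70 + 35 = 105
  roll 3: 60 + 30 + 10 + 10 = 110
  roll 4: 25 = 25
Every load is within 110 m, so 4 paper rolls suffice.

Yes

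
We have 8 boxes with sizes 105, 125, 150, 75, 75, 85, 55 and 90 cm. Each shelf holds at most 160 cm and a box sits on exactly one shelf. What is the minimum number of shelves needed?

Total = 150 + 125 + 105 + 90 + 85 + 75 + 75 + 55 = 760 cm.
Lower bound: ⌈760/160⌉ = 5 shelves.
A packing using 6 shelves:
  shelf 1: 150 = 150
  shelf 2: 125 = 125
  shelf 3: 105 + 55 = 160
  shelf 4: 90 = 90
  shelf 5: 85 + 75 = 160
  shelf 6: 75 = 75
No arrangement into 5 shelves stays within capacity, so 6 is optimal.

6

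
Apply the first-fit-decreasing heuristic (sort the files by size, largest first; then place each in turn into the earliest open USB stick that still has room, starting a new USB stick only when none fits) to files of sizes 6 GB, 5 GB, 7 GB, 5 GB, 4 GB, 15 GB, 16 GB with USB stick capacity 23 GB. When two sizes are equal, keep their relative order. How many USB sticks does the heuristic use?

3

Sorted descending: 16, 15, 7, 6, 5, 5, 4.
  16 → USB stick 1 (new)  [load 16/23]
  15 → USB stick 2 (new)  [load 15/23]
  7 → USB stick 1  [load 23/23]
  6 → USB stick 2  [load 21/23]
  5 → USB stick 3 (new)  [load 5/23]
  5 → USB stick 3  [load 10/23]
  4 → USB stick 3  [load 14/23]
3 USB sticks opened.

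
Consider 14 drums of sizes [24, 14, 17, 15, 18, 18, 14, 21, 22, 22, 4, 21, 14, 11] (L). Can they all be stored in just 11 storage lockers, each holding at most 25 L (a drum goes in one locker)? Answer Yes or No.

Total = 235 L; ⌈235/25⌉ = 10.
12 drums each exceed half the capacity and cannot share a locker, forcing at least 12 storage lockers.
At least 12 storage lockers are required, but only 11 are allowed.

No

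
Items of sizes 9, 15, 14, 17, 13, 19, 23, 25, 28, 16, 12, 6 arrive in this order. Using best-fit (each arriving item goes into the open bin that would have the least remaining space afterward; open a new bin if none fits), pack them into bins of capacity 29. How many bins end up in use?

  9 → bin 1 (new)  [load 9/29]
  15 → bin 1  [load 24/29]
  14 → bin 2 (new)  [load 14/29]
  17 → bin 3 (new)  [load 17/29]
  13 → bin 2  [load 27/29]
  19 → bin 4 (new)  [load 19/29]
  23 → bin 5 (new)  [load 23/29]
  25 → bin 6 (new)  [load 25/29]
  28 → bin 7 (new)  [load 28/29]
  16 → bin 8 (new)  [load 16/29]
  12 → bin 3  [load 29/29]
  6 → bin 5  [load 29/29]
8 bins opened.

8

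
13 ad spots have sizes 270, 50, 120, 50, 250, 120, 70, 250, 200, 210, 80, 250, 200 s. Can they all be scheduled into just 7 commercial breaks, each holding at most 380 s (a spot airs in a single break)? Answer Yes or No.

Yes

A valid assignment using 7 commercial breaks:
  break 1: 270 + 80 = 350
  break 2: 250 + 120 = 370
  break 3: 250 + 120 = 370
  break 4: 250 + 70 + 50 = 370
  break 5: 210 + 50 = 260
  break 6: 200 = 200
  break 7: 200 = 200
Every load is within 380 s, so 7 commercial breaks suffice.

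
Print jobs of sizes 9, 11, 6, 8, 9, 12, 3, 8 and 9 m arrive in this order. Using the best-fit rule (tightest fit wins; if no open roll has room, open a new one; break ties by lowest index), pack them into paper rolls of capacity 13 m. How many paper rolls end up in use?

8

  9 → roll 1 (new)  [load 9/13]
  11 → roll 2 (new)  [load 11/13]
  6 → roll 3 (new)  [load 6/13]
  8 → roll 4 (new)  [load 8/13]
  9 → roll 5 (new)  [load 9/13]
  12 → roll 6 (new)  [load 12/13]
  3 → roll 1  [load 12/13]
  8 → roll 7 (new)  [load 8/13]
  9 → roll 8 (new)  [load 9/13]
8 paper rolls opened.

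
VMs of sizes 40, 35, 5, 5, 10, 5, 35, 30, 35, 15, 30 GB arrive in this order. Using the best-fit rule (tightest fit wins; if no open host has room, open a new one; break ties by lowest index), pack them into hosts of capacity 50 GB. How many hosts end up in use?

  40 → host 1 (new)  [load 40/50]
  35 → host 2 (new)  [load 35/50]
  5 → host 1  [load 45/50]
  5 → host 1  [load 50/50]
  10 → host 2  [load 45/50]
  5 → host 2  [load 50/50]
  35 → host 3 (new)  [load 35/50]
  30 → host 4 (new)  [load 30/50]
  35 → host 5 (new)  [load 35/50]
  15 → host 3  [load 50/50]
  30 → host 6 (new)  [load 30/50]
6 hosts opened.

6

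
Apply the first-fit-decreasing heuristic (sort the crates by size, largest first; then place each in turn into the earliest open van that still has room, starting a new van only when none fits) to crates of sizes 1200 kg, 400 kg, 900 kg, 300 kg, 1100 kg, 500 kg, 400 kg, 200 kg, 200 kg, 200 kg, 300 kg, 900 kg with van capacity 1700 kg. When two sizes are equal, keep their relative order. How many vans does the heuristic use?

4

Sorted descending: 1200, 1100, 900, 900, 500, 400, 400, 300, 300, 200, 200, 200.
  1200 → van 1 (new)  [load 1200/1700]
  1100 → van 2 (new)  [load 1100/1700]
  900 → van 3 (new)  [load 900/1700]
  900 → van 4 (new)  [load 900/1700]
  500 → van 1  [load 1700/1700]
  400 → van 2  [load 1500/1700]
  400 → van 3  [load 1300/1700]
  300 → van 3  [load 1600/1700]
  300 → van 4  [load 1200/1700]
  200 → van 2  [load 1700/1700]
  200 → van 4  [load 1400/1700]
  200 → van 4  [load 1600/1700]
4 vans opened.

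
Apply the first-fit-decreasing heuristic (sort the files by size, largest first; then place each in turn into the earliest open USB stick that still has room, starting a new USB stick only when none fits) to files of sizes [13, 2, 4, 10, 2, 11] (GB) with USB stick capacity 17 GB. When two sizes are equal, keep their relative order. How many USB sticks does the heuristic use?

3

Sorted descending: 13, 11, 10, 4, 2, 2.
  13 → USB stick 1 (new)  [load 13/17]
  11 → USB stick 2 (new)  [load 11/17]
  10 → USB stick 3 (new)  [load 10/17]
  4 → USB stick 1  [load 17/17]
  2 → USB stick 2  [load 13/17]
  2 → USB stick 2  [load 15/17]
3 USB sticks opened.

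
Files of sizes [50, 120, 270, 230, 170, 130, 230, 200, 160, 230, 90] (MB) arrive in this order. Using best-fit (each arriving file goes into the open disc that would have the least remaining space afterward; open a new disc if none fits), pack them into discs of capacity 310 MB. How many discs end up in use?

  50 → disc 1 (new)  [load 50/310]
  120 → disc 1  [load 170/310]
  270 → disc 2 (new)  [load 270/310]
  230 → disc 3 (new)  [load 230/310]
  170 → disc 4 (new)  [load 170/310]
  130 → disc 1  [load 300/310]
  230 → disc 5 (new)  [load 230/310]
  200 → disc 6 (new)  [load 200/310]
  160 → disc 7 (new)  [load 160/310]
  230 → disc 8 (new)  [load 230/310]
  90 → disc 6  [load 290/310]
8 discs opened.

8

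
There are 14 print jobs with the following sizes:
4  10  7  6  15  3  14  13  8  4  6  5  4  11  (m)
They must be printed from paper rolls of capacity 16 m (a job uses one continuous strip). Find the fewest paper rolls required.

Total = 15 + 14 + 13 + 11 + 10 + 8 + 7 + 6 + 6 + 5 + 4 + 4 + 4 + 3 = 110 m.
Lower bound: ⌈110/16⌉ = 7 paper rolls.
A packing using 8 paper rolls:
  roll 1: 15 = 15
  roll 2: 14 = 14
  roll 3: 13 + 3 = 16
  roll 4: 11 + 5 = 16
  roll 5: 10 + 6 = 16
  roll 6: 8 + 7 = 15
  roll 7: 6 + 4 + 4 = 14
  roll 8: 4 = 4
No arrangement into 7 paper rolls stays within capacity, so 8 is optimal.

8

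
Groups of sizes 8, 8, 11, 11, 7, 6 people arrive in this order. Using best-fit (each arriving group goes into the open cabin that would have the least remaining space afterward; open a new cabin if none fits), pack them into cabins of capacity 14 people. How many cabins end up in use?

  8 → cabin 1 (new)  [load 8/14]
  8 → cabin 2 (new)  [load 8/14]
  11 → cabin 3 (new)  [load 11/14]
  11 → cabin 4 (new)  [load 11/14]
  7 → cabin 5 (new)  [load 7/14]
  6 → cabin 1  [load 14/14]
5 cabins opened.

5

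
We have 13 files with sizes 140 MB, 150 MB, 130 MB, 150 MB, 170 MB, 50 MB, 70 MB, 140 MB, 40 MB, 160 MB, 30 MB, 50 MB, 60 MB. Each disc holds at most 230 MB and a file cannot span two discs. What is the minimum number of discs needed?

7

Total = 170 + 160 + 150 + 150 + 140 + 140 + 130 + 70 + 60 + 50 + 50 + 40 + 30 = 1340 MB.
Lower bound: ⌈1340/230⌉ = 6 discs.
Also, 7 files each exceed 115 MB, and no two of those can share a disc, so at least 7 discs are needed.
A packing using 7 discs:
  disc 1: 170 + 60 = 230
  disc 2: 160 + 70 = 230
  disc 3: 150 + 50 + 30 = 230
  disc 4: 150 + 50 = 200
  disc 5: 140 + 40 = 180
  disc 6: 140 = 140
  disc 7: 130 = 130
This matches the lower bound, so 7 is optimal.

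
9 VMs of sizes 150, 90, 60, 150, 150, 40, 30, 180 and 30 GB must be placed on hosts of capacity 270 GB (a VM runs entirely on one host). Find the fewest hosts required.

4

Total = 180 + 150 + 150 + 150 + 90 + 60 + 40 + 30 + 30 = 880 GB.
Lower bound: ⌈880/270⌉ = 4 hosts.
A packing using 4 hosts:
  host 1: 180 + 90 = 270
  host 2: 150 + 60 + 40 = 250
  host 3: 150 + 30 + 30 = 210
  host 4: 150 = 150
This matches the lower bound, so 4 is optimal.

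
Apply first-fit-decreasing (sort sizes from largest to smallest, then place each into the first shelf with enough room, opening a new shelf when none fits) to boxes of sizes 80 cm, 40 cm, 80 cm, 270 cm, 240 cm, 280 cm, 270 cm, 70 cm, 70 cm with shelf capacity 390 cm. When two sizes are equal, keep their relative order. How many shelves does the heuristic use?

Sorted descending: 280, 270, 270, 240, 80, 80, 70, 70, 40.
  280 → shelf 1 (new)  [load 280/390]
  270 → shelf 2 (new)  [load 270/390]
  270 → shelf 3 (new)  [load 270/390]
  240 → shelf 4 (new)  [load 240/390]
  80 → shelf 1  [load 360/390]
  80 → shelf 2  [load 350/390]
  70 → shelf 3  [load 340/390]
  70 → shelf 4  [load 310/390]
  40 → shelf 2  [load 390/390]
4 shelves opened.

4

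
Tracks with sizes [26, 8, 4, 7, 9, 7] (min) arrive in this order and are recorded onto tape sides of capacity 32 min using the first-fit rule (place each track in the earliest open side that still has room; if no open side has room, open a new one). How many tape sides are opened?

2

  26 → side 1 (new)  [load 26/32]
  8 → side 2 (new)  [load 8/32]
  4 → side 1  [load 30/32]
  7 → side 2  [load 15/32]
  9 → side 2  [load 24/32]
  7 → side 2  [load 31/32]
2 tape sides opened.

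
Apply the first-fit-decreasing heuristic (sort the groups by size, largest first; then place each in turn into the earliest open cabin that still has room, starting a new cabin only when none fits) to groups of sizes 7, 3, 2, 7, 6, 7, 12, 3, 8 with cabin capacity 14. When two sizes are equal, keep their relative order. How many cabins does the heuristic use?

4

Sorted descending: 12, 8, 7, 7, 7, 6, 3, 3, 2.
  12 → cabin 1 (new)  [load 12/14]
  8 → cabin 2 (new)  [load 8/14]
  7 → cabin 3 (new)  [load 7/14]
  7 → cabin 3  [load 14/14]
  7 → cabin 4 (new)  [load 7/14]
  6 → cabin 2  [load 14/14]
  3 → cabin 4  [load 10/14]
  3 → cabin 4  [load 13/14]
  2 → cabin 1  [load 14/14]
4 cabins opened.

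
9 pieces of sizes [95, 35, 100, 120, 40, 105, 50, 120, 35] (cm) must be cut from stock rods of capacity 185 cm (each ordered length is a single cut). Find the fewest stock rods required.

Total = 120 + 120 + 105 + 100 + 95 + 50 + 40 + 35 + 35 = 700 cm.
Lower bound: ⌈700/185⌉ = 4 stock rods.
Also, 5 pieces each exceed 185/2 cm, and no two of those can share a stock rod, so at least 5 stock rods are needed.
A packing using 5 stock rods:
  stock rod 1: 120 + 50 = 170
  stock rod 2: 120 + 40 = 160
  stock rod 3: 105 + 35 + 35 = 175
  stock rod 4: 100 = 100
  stock rod 5: 95 = 95
This matches the lower bound, so 5 is optimal.

5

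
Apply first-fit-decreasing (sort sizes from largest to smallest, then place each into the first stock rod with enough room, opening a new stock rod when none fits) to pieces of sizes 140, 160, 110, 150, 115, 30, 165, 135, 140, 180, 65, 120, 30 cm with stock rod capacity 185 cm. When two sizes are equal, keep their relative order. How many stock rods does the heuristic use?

Sorted descending: 180, 165, 160, 150, 140, 140, 135, 120, 115, 110, 65, 30, 30.
  180 → stock rod 1 (new)  [load 180/185]
  165 → stock rod 2 (new)  [load 165/185]
  160 → stock rod 3 (new)  [load 160/185]
  150 → stock rod 4 (new)  [load 150/185]
  140 → stock rod 5 (new)  [load 140/185]
  140 → stock rod 6 (new)  [load 140/185]
  135 → stock rod 7 (new)  [load 135/185]
  120 → stock rod 8 (new)  [load 120/185]
  115 → stock rod 9 (new)  [load 115/185]
  110 → stock rod 10 (new)  [load 110/185]
  65 → stock rod 8  [load 185/185]
  30 → stock rod 4  [load 180/185]
  30 → stock rod 5  [load 170/185]
10 stock rods opened.

10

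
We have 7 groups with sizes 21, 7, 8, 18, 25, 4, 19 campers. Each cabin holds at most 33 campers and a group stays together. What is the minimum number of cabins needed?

4

Total = 25 + 21 + 19 + 18 + 8 + 7 + 4 = 102 campers.
Lower bound: ⌈102/33⌉ = 4 cabins.
A packing using 4 cabins:
  cabin 1: 25 + 8 = 33
  cabin 2: 21 + 7 + 4 = 32
  cabin 3: 19 = 19
  cabin 4: 18 = 18
This matches the lower bound, so 4 is optimal.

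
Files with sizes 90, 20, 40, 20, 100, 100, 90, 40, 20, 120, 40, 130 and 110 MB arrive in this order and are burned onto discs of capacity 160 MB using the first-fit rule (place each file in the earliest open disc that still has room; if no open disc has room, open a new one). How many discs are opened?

  90 → disc 1 (new)  [load 90/160]
  20 → disc 1  [load 110/160]
  40 → disc 1  [load 150/160]
  20 → disc 2 (new)  [load 20/160]
  100 → disc 2  [load 120/160]
  100 → disc 3 (new)  [load 100/160]
  90 → disc 4 (new)  [load 90/160]
  40 → disc 2  [load 160/160]
  20 → disc 3  [load 120/160]
  120 → disc 5 (new)  [load 120/160]
  40 → disc 3  [load 160/160]
  130 → disc 6 (new)  [load 130/160]
  110 → disc 7 (new)  [load 110/160]
7 discs opened.

7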